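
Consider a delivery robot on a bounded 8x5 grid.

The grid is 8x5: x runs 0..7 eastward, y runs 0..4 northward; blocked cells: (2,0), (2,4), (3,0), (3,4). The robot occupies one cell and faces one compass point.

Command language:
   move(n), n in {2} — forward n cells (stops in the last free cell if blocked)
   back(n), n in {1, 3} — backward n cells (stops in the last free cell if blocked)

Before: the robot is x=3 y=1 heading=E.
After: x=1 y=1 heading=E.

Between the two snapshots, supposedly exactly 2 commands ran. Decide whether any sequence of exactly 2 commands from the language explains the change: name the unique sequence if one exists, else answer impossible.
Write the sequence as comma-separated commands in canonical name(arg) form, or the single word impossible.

key: still facing E at the end — nothing in the sequence rotates
t0: x=3 y=1 heading=E
t=1 back(1) ⇒ x=2 y=1 heading=E
t=2 back(1) ⇒ x=1 y=1 heading=E
all 9 alternatives checked — unique.

back(1), back(1)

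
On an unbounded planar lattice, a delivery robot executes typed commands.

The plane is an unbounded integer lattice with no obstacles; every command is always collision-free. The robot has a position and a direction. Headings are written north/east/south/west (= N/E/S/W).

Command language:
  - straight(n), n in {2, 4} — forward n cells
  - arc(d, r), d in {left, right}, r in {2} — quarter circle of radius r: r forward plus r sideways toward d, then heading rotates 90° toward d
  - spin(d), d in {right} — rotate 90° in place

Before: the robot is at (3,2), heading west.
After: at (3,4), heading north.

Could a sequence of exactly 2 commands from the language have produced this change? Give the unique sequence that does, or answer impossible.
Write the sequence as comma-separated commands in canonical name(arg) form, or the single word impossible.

spin(right), straight(2)

key: order matters: swapping spin(right) and straight(2) lands elsewhere
t0: at (3,2), heading west
1. spin(right) → at (3,2), heading north
2. straight(2) → at (3,4), heading north
no other 2-command option fits: unique.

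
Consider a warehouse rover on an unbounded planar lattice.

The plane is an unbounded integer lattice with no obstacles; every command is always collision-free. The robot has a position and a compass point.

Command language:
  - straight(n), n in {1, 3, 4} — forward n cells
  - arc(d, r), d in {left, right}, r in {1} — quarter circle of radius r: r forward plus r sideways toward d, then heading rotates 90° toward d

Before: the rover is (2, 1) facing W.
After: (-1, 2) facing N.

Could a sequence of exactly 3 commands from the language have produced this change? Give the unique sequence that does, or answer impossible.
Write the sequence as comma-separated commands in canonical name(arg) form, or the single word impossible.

key: order matters: swapping straight(1) and arc(right, 1) lands elsewhere
start: (2, 1) facing W
1. straight(1) → (1, 1) facing W
2. straight(1) → (0, 1) facing W
3. arc(right, 1) → (-1, 2) facing N
no other 3-command option fits: unique.

straight(1), straight(1), arc(right, 1)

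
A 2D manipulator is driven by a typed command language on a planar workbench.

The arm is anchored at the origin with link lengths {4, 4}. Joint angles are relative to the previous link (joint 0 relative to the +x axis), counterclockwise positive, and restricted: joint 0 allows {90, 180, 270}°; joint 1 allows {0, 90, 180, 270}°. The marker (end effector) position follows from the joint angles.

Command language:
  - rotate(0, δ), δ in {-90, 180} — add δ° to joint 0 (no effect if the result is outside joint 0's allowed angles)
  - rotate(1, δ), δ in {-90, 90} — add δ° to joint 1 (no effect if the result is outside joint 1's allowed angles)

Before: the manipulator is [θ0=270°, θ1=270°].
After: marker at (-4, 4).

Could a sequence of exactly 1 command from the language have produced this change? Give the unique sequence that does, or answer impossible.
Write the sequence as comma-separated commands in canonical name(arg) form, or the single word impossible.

start: [θ0=270°, θ1=270°]
t=1 rotate(0, -90) ⇒ [θ0=180°, θ1=270°]
uniquely the one of 4 1-step routes that fits.

rotate(0, -90)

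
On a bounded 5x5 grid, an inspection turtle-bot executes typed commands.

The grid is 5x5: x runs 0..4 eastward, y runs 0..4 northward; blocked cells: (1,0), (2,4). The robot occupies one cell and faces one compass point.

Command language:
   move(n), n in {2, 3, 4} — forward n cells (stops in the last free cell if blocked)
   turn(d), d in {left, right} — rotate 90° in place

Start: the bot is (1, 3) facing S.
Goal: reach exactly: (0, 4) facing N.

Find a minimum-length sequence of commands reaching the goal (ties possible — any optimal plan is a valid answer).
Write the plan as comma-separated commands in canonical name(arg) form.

turn(right), move(4), turn(right), move(4)

t0: (1, 3) facing S
t=1 turn(right) ⇒ (1, 3) facing W
t=2 move(4) ⇒ (0, 3) facing W
t=3 turn(right) ⇒ (0, 3) facing N
t=4 move(4) ⇒ (0, 4) facing N
shorter routes all fall short; 4 is best.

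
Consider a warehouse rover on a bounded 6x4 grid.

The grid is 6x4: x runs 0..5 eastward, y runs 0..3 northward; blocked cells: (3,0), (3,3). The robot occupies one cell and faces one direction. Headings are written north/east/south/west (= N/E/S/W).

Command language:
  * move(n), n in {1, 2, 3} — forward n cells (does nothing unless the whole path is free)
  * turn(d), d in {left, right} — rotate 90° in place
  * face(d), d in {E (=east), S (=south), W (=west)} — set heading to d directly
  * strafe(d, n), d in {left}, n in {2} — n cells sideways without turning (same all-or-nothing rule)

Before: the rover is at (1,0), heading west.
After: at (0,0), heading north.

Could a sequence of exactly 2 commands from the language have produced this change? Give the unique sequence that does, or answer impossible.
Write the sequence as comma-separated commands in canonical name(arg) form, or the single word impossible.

key: running turn(right) before move(1) would end elsewhere — order is forced
begin: at (1,0), heading west
t=1 move(1) ⇒ at (0,0), heading west
t=2 turn(right) ⇒ at (0,0), heading north
all 81 alternatives checked — unique.

move(1), turn(right)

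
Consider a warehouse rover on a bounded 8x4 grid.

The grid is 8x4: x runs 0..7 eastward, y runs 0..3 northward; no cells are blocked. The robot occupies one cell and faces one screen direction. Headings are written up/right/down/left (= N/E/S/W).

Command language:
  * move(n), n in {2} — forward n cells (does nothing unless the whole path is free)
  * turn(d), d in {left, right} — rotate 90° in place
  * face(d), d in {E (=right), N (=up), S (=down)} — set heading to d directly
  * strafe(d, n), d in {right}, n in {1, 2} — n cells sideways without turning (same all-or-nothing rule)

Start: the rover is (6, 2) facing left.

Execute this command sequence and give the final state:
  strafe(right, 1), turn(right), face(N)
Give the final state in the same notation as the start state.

t0: (6, 2) facing left
t=1 strafe(right, 1) ⇒ (6, 3) facing left
t=2 turn(right) ⇒ (6, 3) facing up
t=3 face(N) ⇒ (6, 3) facing up

(6, 3) facing up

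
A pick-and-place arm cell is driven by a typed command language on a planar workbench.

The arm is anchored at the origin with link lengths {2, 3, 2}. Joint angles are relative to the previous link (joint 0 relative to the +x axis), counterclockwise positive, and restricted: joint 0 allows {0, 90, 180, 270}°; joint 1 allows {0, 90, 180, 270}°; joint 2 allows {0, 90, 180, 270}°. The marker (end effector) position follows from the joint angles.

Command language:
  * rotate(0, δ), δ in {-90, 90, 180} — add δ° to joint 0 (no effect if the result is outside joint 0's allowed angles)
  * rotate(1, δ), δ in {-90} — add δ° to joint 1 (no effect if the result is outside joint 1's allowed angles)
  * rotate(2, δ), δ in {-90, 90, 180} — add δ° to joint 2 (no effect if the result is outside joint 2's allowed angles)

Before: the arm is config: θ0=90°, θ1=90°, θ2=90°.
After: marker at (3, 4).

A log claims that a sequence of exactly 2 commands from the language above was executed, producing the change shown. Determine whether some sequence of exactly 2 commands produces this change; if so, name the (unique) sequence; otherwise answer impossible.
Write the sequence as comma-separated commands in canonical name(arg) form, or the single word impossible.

t0: config: θ0=90°, θ1=90°, θ2=90°
t=1 rotate(1, -90) ⇒ config: θ0=90°, θ1=0°, θ2=90°
t=2 rotate(1, -90) ⇒ config: θ0=90°, θ1=270°, θ2=90°
no other 2-command option fits: unique.

rotate(1, -90), rotate(1, -90)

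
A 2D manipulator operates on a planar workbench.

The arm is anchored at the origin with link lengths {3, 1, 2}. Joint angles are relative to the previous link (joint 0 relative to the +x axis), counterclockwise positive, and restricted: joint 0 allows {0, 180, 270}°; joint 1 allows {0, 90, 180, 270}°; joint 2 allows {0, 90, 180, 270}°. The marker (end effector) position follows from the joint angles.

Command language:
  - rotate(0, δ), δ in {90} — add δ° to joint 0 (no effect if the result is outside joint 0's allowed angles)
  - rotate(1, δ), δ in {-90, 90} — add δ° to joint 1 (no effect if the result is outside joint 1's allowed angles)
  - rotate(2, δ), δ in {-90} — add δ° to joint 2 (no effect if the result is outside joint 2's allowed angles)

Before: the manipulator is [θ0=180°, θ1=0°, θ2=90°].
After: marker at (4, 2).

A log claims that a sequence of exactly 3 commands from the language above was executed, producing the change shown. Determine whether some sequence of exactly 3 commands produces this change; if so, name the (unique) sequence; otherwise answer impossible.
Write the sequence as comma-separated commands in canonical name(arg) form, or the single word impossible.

rotate(0, 90), rotate(0, 90), rotate(0, 90)

from: [θ0=180°, θ1=0°, θ2=90°]
1. rotate(0, 90) → [θ0=270°, θ1=0°, θ2=90°]
2. rotate(0, 90) → [θ0=0°, θ1=0°, θ2=90°]
3. rotate(0, 90) → [θ0=0°, θ1=0°, θ2=90°]
all 64 alternatives checked — unique.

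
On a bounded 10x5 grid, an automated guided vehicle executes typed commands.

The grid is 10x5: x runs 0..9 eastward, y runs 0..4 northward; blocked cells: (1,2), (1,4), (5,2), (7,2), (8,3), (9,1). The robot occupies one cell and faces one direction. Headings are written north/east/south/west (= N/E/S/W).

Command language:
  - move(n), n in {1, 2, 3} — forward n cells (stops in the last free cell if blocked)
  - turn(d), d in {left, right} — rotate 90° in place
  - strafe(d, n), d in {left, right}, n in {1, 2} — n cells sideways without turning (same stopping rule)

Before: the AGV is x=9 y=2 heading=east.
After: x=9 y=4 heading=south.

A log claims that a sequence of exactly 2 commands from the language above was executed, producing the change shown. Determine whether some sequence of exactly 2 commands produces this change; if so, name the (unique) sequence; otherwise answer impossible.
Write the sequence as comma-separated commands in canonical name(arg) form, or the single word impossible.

strafe(left, 2), turn(right)

key: running turn(right) before strafe(left, 2) would end elsewhere — order is forced
begin: x=9 y=2 heading=east
[1] after strafe(left, 2): x=9 y=4 heading=east
[2] after turn(right): x=9 y=4 heading=south
uniquely the one of 81 2-step routes that fits.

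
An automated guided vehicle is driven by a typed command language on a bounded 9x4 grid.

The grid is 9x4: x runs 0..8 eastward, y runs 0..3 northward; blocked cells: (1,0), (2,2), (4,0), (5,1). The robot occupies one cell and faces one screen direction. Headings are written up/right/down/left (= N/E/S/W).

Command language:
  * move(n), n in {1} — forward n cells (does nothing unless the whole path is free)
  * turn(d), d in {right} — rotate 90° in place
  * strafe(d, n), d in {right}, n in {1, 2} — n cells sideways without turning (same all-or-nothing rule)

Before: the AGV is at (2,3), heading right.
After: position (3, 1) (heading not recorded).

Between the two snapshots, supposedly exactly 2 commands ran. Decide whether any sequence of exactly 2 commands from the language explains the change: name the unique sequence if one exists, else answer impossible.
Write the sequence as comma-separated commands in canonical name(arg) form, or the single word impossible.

key: running strafe(right, 2) before move(1) would end elsewhere — order is forced
from: at (2,3), heading right
[1] after move(1): at (3,3), heading right
[2] after strafe(right, 2): at (3,1), heading right
uniquely the one of 16 2-step routes that fits.

move(1), strafe(right, 2)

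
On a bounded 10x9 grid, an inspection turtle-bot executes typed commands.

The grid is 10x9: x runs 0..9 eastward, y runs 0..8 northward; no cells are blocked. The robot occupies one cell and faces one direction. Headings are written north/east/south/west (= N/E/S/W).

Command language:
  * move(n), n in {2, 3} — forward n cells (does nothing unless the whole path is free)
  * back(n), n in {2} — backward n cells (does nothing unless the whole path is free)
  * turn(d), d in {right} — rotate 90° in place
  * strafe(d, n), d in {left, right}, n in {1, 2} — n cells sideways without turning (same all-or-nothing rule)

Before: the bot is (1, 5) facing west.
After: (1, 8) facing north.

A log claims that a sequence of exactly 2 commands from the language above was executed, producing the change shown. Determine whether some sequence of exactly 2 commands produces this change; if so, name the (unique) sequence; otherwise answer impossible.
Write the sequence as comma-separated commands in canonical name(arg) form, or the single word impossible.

key: position moved to (1,8) AND the heading swung to N — translation plus rotation needed
from: (1, 5) facing west
1. turn(right) → (1, 5) facing north
2. move(3) → (1, 8) facing north
all 64 alternatives checked — unique.

turn(right), move(3)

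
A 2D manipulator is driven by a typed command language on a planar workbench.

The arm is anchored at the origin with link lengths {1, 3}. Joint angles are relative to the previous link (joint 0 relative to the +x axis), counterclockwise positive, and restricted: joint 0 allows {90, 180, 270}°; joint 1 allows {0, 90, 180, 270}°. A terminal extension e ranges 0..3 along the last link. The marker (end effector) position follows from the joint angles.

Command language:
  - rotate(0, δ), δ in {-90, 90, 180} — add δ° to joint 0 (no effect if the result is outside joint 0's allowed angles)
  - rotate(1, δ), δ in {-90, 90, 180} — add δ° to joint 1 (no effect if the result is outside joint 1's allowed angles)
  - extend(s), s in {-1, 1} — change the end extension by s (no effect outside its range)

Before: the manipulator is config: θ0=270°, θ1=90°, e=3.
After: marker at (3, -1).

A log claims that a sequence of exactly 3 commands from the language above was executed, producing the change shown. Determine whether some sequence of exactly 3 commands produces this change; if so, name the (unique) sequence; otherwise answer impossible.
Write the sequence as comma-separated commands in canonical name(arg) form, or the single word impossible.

from: config: θ0=270°, θ1=90°, e=3
t=1 extend(-1) ⇒ config: θ0=270°, θ1=90°, e=2
t=2 extend(-1) ⇒ config: θ0=270°, θ1=90°, e=1
t=3 extend(-1) ⇒ config: θ0=270°, θ1=90°, e=0
no other 3-command option fits: unique.

extend(-1), extend(-1), extend(-1)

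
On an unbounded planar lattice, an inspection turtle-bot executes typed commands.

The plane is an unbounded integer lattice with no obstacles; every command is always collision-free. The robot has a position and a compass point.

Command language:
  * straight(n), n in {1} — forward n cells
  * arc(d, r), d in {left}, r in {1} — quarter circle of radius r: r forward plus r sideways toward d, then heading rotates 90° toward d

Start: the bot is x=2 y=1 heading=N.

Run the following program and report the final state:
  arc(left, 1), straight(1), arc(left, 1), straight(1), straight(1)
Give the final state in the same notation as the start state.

begin: x=2 y=1 heading=N
t=1 arc(left, 1) ⇒ x=1 y=2 heading=W
t=2 straight(1) ⇒ x=0 y=2 heading=W
t=3 arc(left, 1) ⇒ x=-1 y=1 heading=S
t=4 straight(1) ⇒ x=-1 y=0 heading=S
t=5 straight(1) ⇒ x=-1 y=-1 heading=S

x=-1 y=-1 heading=S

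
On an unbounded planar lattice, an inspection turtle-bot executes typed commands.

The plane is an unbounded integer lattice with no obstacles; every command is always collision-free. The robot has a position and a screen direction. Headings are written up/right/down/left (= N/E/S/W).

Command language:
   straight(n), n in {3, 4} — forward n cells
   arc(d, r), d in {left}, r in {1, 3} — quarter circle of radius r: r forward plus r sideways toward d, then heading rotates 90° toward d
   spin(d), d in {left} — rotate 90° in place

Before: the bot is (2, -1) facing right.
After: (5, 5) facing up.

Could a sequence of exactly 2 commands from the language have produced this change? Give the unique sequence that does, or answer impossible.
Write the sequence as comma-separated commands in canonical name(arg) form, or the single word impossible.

key: order matters: swapping arc(left, 3) and straight(3) lands elsewhere
initial: (2, -1) facing right
[1] after arc(left, 3): (5, 2) facing up
[2] after straight(3): (5, 5) facing up
all 25 alternatives checked — unique.

arc(left, 3), straight(3)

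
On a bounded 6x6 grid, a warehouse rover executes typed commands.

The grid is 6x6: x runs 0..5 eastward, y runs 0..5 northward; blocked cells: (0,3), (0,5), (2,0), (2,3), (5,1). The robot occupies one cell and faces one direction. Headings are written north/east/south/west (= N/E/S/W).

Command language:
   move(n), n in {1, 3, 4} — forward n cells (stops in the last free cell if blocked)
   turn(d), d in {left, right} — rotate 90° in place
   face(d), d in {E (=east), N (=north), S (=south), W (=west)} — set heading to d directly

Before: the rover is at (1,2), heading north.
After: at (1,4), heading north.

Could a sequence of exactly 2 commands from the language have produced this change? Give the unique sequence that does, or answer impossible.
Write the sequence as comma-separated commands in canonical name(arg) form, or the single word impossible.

key: heading stays N — no command in the sequence turns
t0: at (1,2), heading north
[1] after move(1): at (1,3), heading north
[2] after move(1): at (1,4), heading north
no rival 2-sequence matches.

move(1), move(1)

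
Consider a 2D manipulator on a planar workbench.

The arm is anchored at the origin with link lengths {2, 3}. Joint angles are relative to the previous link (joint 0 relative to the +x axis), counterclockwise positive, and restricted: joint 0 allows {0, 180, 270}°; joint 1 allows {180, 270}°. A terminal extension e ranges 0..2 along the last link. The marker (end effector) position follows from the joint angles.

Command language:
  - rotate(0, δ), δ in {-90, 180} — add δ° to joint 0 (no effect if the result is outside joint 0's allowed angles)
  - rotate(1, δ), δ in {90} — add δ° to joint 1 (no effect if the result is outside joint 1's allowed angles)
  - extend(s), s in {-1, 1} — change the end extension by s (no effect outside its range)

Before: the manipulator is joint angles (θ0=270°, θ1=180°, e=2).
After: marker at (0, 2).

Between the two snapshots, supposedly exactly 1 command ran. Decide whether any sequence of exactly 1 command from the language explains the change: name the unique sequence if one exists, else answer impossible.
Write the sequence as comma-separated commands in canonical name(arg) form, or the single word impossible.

extend(-1)

t0: joint angles (θ0=270°, θ1=180°, e=2)
t=1 extend(-1) ⇒ joint angles (θ0=270°, θ1=180°, e=1)
uniquely the one of 5 1-step routes that fits.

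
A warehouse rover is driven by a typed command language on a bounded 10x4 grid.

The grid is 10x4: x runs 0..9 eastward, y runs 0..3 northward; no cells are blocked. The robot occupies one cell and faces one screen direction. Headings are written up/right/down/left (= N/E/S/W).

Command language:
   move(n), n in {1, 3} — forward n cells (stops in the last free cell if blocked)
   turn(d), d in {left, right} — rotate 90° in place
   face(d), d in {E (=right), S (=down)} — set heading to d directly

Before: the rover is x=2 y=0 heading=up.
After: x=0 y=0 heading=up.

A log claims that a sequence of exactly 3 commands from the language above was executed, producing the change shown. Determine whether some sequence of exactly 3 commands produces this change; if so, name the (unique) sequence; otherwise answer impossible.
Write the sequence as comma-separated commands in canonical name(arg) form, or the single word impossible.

turn(left), move(3), turn(right)

key: heading stays N — rotations cancel among the 3 commands
t0: x=2 y=0 heading=up
[1] after turn(left): x=2 y=0 heading=left
[2] after move(3): x=0 y=0 heading=left
[3] after turn(right): x=0 y=0 heading=up
no rival 3-sequence matches.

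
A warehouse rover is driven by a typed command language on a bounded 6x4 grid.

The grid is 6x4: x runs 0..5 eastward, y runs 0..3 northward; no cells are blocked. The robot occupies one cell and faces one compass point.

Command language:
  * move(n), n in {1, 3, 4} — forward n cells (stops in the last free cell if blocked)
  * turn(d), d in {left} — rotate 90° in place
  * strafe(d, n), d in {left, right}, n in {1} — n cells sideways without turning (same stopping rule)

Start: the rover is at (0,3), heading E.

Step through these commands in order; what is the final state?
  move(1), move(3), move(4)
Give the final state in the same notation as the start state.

from: at (0,3), heading E
t=1 move(1) ⇒ at (1,3), heading E
t=2 move(3) ⇒ at (4,3), heading E
t=3 move(4) ⇒ at (5,3), heading E

at (5,3), heading E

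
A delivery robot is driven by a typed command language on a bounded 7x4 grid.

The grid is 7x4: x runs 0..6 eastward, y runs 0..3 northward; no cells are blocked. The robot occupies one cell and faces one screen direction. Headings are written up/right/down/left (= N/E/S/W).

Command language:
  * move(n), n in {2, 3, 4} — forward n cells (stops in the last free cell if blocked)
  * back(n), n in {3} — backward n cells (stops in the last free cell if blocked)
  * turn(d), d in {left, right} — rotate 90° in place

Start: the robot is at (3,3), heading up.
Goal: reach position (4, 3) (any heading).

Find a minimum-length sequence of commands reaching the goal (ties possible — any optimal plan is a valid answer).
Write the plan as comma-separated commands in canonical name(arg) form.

turn(left), back(3), move(2)

start: at (3,3), heading up
[1] after turn(left): at (3,3), heading left
[2] after back(3): at (6,3), heading left
[3] after move(2): at (4,3), heading left
nothing shorter than 3 reaches the goal.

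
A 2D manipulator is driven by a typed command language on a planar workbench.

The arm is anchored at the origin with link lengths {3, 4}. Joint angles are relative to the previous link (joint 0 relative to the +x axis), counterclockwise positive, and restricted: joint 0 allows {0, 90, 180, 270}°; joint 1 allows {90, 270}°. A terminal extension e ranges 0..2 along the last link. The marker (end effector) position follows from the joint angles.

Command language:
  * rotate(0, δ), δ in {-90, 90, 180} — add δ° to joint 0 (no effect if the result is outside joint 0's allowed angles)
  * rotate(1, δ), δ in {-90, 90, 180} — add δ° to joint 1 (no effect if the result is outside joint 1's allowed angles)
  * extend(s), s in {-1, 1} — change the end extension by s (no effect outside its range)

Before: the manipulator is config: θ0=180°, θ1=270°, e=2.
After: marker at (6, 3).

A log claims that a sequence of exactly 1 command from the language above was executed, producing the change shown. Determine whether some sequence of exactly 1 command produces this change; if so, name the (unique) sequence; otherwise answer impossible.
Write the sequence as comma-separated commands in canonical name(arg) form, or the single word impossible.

rotate(0, -90)

begin: config: θ0=180°, θ1=270°, e=2
step 1 (rotate(0, -90)): config: θ0=90°, θ1=270°, e=2
no other 1-command option fits: unique.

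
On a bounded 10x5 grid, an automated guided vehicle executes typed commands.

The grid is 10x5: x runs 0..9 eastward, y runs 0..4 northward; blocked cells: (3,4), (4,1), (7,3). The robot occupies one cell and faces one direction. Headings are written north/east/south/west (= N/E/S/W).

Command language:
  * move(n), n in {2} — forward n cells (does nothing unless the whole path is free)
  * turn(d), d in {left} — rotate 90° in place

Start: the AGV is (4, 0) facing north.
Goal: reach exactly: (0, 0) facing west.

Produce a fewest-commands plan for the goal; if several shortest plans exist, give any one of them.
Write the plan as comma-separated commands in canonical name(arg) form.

begin: (4, 0) facing north
t=1 turn(left) ⇒ (4, 0) facing west
t=2 move(2) ⇒ (2, 0) facing west
t=3 move(2) ⇒ (0, 0) facing west
nothing shorter than 3 reaches the goal.

turn(left), move(2), move(2)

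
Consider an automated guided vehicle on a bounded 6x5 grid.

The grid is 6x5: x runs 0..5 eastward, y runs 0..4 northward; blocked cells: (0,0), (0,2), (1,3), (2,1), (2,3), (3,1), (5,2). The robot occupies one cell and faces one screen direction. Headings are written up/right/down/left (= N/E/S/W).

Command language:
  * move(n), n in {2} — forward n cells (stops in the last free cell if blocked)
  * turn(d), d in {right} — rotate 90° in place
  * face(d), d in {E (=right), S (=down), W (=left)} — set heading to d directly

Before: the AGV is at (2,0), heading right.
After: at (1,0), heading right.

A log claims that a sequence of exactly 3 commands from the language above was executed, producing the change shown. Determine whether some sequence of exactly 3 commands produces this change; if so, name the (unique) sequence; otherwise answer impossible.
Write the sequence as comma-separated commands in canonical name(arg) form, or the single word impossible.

face(W), move(2), face(E)

key: still facing E at the end — net rotation zero over 3 steps
t0: at (2,0), heading right
t=1 face(W) ⇒ at (2,0), heading left
t=2 move(2) ⇒ at (1,0), heading left
t=3 face(E) ⇒ at (1,0), heading right
all 125 alternatives checked — unique.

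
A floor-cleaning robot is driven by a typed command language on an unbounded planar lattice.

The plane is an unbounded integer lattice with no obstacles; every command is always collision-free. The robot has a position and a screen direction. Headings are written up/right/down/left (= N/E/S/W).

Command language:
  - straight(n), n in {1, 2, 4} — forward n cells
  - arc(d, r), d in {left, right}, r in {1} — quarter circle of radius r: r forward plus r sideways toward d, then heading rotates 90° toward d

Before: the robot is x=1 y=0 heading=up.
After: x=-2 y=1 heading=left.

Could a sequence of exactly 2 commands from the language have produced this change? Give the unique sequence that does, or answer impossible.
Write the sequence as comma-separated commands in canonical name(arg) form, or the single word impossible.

arc(left, 1), straight(2)

key: running straight(2) before arc(left, 1) would end elsewhere — order is forced
initial: x=1 y=0 heading=up
step 1 (arc(left, 1)): x=0 y=1 heading=left
step 2 (straight(2)): x=-2 y=1 heading=left
uniquely the one of 25 2-step routes that fits.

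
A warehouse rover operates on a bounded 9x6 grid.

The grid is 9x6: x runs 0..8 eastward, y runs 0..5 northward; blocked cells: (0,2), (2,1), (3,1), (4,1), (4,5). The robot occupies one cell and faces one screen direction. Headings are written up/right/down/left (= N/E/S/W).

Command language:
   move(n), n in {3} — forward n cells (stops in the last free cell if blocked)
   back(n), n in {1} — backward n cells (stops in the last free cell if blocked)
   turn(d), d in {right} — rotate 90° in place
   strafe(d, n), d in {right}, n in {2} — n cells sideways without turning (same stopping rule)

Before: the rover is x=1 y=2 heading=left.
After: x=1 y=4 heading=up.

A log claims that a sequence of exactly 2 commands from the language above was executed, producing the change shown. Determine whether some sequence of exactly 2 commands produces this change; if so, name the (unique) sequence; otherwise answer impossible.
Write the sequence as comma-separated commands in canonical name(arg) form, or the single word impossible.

key: order matters: swapping strafe(right, 2) and turn(right) lands elsewhere
initial: x=1 y=2 heading=left
1. strafe(right, 2) → x=1 y=4 heading=left
2. turn(right) → x=1 y=4 heading=up
uniquely the one of 16 2-step routes that fits.

strafe(right, 2), turn(right)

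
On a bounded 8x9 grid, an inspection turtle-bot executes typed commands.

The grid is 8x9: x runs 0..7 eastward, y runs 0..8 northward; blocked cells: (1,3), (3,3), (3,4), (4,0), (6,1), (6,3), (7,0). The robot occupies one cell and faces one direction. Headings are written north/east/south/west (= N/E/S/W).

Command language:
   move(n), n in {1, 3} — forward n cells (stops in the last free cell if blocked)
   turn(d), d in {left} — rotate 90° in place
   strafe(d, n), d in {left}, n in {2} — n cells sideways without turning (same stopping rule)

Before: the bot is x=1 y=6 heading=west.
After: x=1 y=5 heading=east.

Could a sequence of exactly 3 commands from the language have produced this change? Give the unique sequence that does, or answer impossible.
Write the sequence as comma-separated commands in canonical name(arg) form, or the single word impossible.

turn(left), move(1), turn(left)

key: position moved to (1,5) AND the heading swung to E — translation plus rotation needed
t0: x=1 y=6 heading=west
1. turn(left) → x=1 y=6 heading=south
2. move(1) → x=1 y=5 heading=south
3. turn(left) → x=1 y=5 heading=east
all 64 alternatives checked — unique.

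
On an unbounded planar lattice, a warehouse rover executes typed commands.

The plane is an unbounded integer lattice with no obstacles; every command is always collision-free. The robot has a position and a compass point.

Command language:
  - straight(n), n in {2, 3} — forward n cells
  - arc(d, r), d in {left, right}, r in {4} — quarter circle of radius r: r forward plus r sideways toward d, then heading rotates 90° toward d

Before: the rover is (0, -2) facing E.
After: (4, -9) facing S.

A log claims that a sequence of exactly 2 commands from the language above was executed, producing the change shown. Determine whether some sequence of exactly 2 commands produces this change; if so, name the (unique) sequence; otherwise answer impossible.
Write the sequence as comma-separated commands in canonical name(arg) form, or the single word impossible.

arc(right, 4), straight(3)

key: order matters: swapping arc(right, 4) and straight(3) lands elsewhere
t0: (0, -2) facing E
step 1 (arc(right, 4)): (4, -6) facing S
step 2 (straight(3)): (4, -9) facing S
all 16 alternatives checked — unique.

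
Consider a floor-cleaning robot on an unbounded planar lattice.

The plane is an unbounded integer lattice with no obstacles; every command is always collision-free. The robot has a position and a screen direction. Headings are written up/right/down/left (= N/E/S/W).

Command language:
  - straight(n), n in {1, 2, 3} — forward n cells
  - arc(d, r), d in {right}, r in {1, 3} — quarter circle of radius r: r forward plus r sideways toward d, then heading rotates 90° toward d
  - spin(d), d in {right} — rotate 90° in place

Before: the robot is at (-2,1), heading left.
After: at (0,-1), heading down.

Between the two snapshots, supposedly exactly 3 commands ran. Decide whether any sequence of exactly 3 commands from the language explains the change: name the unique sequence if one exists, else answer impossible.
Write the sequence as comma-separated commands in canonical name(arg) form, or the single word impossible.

arc(right, 1), spin(right), arc(right, 3)

key: cell and facing (now S) both changed — the 3 commands mix motion and turning
t0: at (-2,1), heading left
t=1 arc(right, 1) ⇒ at (-3,2), heading up
t=2 spin(right) ⇒ at (-3,2), heading right
t=3 arc(right, 3) ⇒ at (0,-1), heading down
uniquely the one of 216 3-step routes that fits.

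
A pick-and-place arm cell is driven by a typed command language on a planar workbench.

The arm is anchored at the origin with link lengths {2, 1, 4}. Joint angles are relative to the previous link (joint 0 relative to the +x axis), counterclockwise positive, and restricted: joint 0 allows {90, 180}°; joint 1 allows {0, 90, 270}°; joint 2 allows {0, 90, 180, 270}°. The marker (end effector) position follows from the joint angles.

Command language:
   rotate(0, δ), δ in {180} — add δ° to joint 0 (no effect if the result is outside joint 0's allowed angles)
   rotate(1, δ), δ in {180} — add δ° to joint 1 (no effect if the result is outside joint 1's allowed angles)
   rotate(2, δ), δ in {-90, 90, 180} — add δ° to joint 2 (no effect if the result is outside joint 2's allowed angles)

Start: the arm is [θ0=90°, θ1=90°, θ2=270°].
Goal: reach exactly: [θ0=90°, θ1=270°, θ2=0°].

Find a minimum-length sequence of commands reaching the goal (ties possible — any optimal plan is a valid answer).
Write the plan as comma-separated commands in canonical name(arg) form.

rotate(1, 180), rotate(2, 90)

begin: [θ0=90°, θ1=90°, θ2=270°]
step 1 (rotate(1, 180)): [θ0=90°, θ1=270°, θ2=270°]
step 2 (rotate(2, 90)): [θ0=90°, θ1=270°, θ2=0°]
shorter routes all fall short; 2 is best.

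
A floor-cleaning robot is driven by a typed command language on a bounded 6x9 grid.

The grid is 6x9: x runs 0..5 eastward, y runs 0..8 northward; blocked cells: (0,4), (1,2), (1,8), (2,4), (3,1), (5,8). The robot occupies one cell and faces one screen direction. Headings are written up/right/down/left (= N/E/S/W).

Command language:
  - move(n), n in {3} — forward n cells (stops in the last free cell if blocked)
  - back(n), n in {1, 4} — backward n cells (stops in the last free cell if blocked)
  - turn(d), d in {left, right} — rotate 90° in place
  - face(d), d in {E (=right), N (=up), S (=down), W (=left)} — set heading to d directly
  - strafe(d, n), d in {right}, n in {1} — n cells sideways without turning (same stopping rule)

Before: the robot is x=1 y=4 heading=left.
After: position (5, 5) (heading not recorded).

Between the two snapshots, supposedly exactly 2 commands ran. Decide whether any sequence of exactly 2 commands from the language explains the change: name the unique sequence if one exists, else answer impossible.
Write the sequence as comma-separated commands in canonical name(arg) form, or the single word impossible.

key: order matters: swapping strafe(right, 1) and back(4) lands elsewhere
from: x=1 y=4 heading=left
t=1 strafe(right, 1) ⇒ x=1 y=5 heading=left
t=2 back(4) ⇒ x=5 y=5 heading=left
no other 2-command option fits: unique.

strafe(right, 1), back(4)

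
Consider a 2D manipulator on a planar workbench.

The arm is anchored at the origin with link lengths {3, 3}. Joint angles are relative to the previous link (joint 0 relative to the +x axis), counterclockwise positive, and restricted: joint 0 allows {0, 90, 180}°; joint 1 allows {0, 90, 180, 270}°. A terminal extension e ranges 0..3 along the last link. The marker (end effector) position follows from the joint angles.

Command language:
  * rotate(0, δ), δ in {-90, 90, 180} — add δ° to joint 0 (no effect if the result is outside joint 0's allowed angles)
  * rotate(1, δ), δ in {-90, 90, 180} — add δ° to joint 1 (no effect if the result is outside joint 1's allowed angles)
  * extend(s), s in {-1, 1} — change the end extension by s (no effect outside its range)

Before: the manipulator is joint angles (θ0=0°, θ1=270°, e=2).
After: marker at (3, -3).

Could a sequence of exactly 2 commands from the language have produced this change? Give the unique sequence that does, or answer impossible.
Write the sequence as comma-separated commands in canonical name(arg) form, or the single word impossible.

extend(-1), extend(-1)

t0: joint angles (θ0=0°, θ1=270°, e=2)
t=1 extend(-1) ⇒ joint angles (θ0=0°, θ1=270°, e=1)
t=2 extend(-1) ⇒ joint angles (θ0=0°, θ1=270°, e=0)
no rival 2-sequence matches.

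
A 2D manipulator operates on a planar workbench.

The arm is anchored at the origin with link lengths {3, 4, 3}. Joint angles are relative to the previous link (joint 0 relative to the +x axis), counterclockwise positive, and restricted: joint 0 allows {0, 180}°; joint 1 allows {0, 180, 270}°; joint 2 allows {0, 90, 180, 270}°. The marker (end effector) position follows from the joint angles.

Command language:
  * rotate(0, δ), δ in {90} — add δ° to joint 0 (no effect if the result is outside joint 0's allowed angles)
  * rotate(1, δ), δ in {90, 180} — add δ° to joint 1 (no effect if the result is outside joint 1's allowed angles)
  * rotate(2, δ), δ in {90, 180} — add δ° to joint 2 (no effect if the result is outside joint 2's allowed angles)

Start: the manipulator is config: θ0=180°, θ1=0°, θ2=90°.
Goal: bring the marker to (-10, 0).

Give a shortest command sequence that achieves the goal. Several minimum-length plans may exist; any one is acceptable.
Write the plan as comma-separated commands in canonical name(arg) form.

initial: config: θ0=180°, θ1=0°, θ2=90°
t=1 rotate(2, 90) ⇒ config: θ0=180°, θ1=0°, θ2=180°
t=2 rotate(2, 180) ⇒ config: θ0=180°, θ1=0°, θ2=0°
nothing shorter than 2 reaches the goal.

rotate(2, 90), rotate(2, 180)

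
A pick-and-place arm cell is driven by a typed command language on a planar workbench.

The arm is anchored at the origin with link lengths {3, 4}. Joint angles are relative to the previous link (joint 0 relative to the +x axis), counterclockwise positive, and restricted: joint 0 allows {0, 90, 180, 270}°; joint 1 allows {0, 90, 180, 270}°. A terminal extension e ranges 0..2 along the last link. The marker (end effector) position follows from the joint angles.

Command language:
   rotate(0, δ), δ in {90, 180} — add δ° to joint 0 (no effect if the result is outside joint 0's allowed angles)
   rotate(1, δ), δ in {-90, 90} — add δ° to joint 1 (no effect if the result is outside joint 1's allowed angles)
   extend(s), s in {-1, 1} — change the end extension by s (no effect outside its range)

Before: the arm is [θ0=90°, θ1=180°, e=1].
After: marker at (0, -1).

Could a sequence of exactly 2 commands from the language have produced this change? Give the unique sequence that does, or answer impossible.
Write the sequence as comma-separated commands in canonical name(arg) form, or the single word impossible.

extend(-1), extend(-1)

from: [θ0=90°, θ1=180°, e=1]
1. extend(-1) → [θ0=90°, θ1=180°, e=0]
2. extend(-1) → [θ0=90°, θ1=180°, e=0]
no rival 2-sequence matches.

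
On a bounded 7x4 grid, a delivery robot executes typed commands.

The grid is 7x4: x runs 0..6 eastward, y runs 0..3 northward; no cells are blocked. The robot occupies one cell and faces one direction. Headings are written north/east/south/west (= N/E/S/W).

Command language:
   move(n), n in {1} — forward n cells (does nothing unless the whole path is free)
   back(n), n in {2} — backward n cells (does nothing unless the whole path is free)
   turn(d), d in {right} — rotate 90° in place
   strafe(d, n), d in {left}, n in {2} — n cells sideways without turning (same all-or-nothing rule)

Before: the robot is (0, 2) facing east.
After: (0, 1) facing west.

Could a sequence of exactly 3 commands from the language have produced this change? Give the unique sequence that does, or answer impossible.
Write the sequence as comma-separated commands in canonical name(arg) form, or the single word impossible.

turn(right), move(1), turn(right)

key: position moved to (0,1) AND the heading swung to W — translation plus rotation needed
initial: (0, 2) facing east
1. turn(right) → (0, 2) facing south
2. move(1) → (0, 1) facing south
3. turn(right) → (0, 1) facing west
all 64 alternatives checked — unique.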